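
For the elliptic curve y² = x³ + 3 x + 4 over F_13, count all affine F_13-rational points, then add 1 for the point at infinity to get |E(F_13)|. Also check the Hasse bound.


Affine points = {(0, 2), (0, 11), (3, 1), (3, 12), (5, 1), (5, 12), (6, 2), (6, 11), (7, 2), (7, 11), (11, 4), (11, 9), (12, 0)}; affine count = 13; |E(F_13)| = 14.

Discriminant check: Δ ∝ 4a³ + 27b² = 4·3³ + 27·4² = 4·27 + 27·16 ≡ 7 (mod 13). Nonzero ⇒ E is nonsingular.
For each x ∈ F_13, compute rhs = x³ + 3·x + 4 mod 13, then count y ∈ F_13 with y² ≡ rhs.
  x = 0: rhs = 4, matching y values: 2, 11 (2 points).
  x = 1: rhs = 8, matching y values: none (0 points).
  x = 2: rhs = 5, matching y values: none (0 points).
  x = 3: rhs = 1, matching y values: 1, 12 (2 points).
  x = 4: rhs = 2, matching y values: none (0 points).
  x = 5: rhs = 1, matching y values: 1, 12 (2 points).
  x = 6: rhs = 4, matching y values: 2, 11 (2 points).
  x = 7: rhs = 4, matching y values: 2, 11 (2 points).
  x = 8: rhs = 7, matching y values: none (0 points).
  x = 9: rhs = 6, matching y values: none (0 points).
  x = 10: rhs = 7, matching y values: none (0 points).
  x = 11: rhs = 3, matching y values: 4, 9 (2 points).
  x = 12: rhs = 0, matching y values: 0 (1 points).
Total affine count: 13.
Full point count |E(F_13)| = 13 + 1 = 14.
Hasse bound: |14 − (13+1)| = |0| = 0 ≤ 2√13 ≈ 7.2111 ✓.


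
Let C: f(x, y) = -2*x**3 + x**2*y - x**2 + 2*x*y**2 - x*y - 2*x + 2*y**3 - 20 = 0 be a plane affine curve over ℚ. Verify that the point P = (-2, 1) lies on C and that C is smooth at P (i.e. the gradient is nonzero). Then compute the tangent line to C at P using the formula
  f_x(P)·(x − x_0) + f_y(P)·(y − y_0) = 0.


Tangent line at P: -25*x + 4*y - 54 = 0.

Step 1: f(-2, 1) = 0, so P lies on C.
Step 2: partial derivatives
  f_x(x, y) = -6*x**2 + 2*x*y - 2*x + 2*y**2 - y - 2, f_y(x, y) = x**2 + 4*x*y - x + 6*y**2.
  f_x(P) = -25, f_y(P) = 4 (gradient nonzero, so P is smooth).
Step 3: tangent line at P: -25·(x − -2) + 4·(y − 1) = 0.
Expanding: -25*x + 4*y - 54 = 0.


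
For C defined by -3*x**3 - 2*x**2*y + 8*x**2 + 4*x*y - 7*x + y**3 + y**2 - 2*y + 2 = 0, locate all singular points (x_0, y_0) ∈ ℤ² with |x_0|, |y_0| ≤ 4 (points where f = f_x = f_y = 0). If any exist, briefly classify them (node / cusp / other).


Singular points: {(1, 0)}; classification: node.

Compute partial derivatives:
  f_x = -9*x**2 - 4*x*y + 16*x + 4*y - 7.
  f_y = -2*x**2 + 4*x + 3*y**2 + 2*y - 2.
Scan x_0 ∈ {−4, ..., 4}. For each x_0, f_y(x_0, y) is a polynomial in y; find its integer roots y ∈ {−4, ..., 4}, then test f_x and f at those candidates.
  x = -4: f_y(-4, y) = 3*y**2 + 2*y - 50; no integer root y with |y| ≤ 4.
  x = -3: f_y(-3, y) = 3*y**2 + 2*y - 32; no integer root y with |y| ≤ 4.
  x = -2: f_y(-2, y) = 3*y**2 + 2*y - 18; no integer root y with |y| ≤ 4.
  x = -1: f_y(-1, y) = 3*y**2 + 2*y - 8; vanishes at y ∈ {-2}. (-1, -2): f_x = -48 ≠ 0.
  x = 0: f_y(0, y) = 3*y**2 + 2*y - 2; no integer root y with |y| ≤ 4.
  x = 1: f_y(1, y) = 3*y**2 + 2*y; vanishes at y ∈ {0}. (1, 0): f_x = 0, f = 0 — SINGULAR.
  x = 2: f_y(2, y) = 3*y**2 + 2*y - 2; no integer root y with |y| ≤ 4.
  x = 3: f_y(3, y) = 3*y**2 + 2*y - 8; vanishes at y ∈ {-2}. (3, -2): f_x = -24 ≠ 0.
  x = 4: f_y(4, y) = 3*y**2 + 2*y - 18; no integer root y with |y| ≤ 4.
Only singular point on the grid: (1, 0).
Classify: substitute x = 1 + u, y = 0 + v and expand: f = -3*u**3 - 2*u**2*v - u**2 + v**3 + v**2.
No constant or linear terms (consistent with a singular point). Quadratic part: -u**2 + v**2. Cubic part: -3*u**3 - 2*u**2*v + v**3.
The quadratic part v**2 - u**2 = (v − u)(v + u) splits into two distinct linear factors, so there are two distinct tangent lines y − 0 = ±(x − 1) — this is a node (ordinary double point).
Classification: node.


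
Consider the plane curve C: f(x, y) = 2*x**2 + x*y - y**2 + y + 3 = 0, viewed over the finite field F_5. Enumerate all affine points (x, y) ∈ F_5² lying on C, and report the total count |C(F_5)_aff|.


Affine F_5-points: {(1, 0), (1, 2), (3, 2), (4, 0)}; count = 4.

For each of the 25 pairs (x, y) ∈ F_5², evaluate f(x, y) mod 5. Record the zeros.
  x = 0: [0↦3, 1↦3, 2↦1, 3↦2, 4↦1]  zeros at y ∈ ∅
  x = 1: [0↦0, 1↦1, 2↦0, 3↦2, 4↦2]  zeros at y ∈ {0, 2}
  x = 2: [0↦1, 1↦3, 2↦3, 3↦1, 4↦2]  zeros at y ∈ ∅
  x = 3: [0↦1, 1↦4, 2↦0, 3↦4, 4↦1]  zeros at y ∈ {2}
  x = 4: [0↦0, 1↦4, 2↦1, 3↦1, 4↦4]  zeros at y ∈ {0}
Collecting zeros: affine points = {(1, 0), (1, 2), (3, 2), (4, 0)}.
Total count |C(F_5)_aff| = 4.


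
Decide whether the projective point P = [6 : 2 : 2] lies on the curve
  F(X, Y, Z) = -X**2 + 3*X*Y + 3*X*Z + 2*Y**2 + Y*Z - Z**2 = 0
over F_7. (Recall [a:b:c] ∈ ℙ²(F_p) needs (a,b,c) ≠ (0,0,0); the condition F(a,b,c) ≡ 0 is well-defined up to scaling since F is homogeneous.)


F(6,2,2) ≡ 2 (mod 7); P is NOT on the curve.

Evaluate F(6, 2, 2) term-by-term (mod 7).
  -X**2 ↦ -1·36·1·1 = -36
  3*X*Y ↦ 3·6·2·1 = 36
  3*X*Z ↦ 3·6·1·2 = 36
  2*Y**2 ↦ 2·1·4·1 = 8
  Y*Z ↦ 1·1·2·2 = 4
  -Z**2 ↦ -1·1·1·4 = -4
Sum: F(6, 2, 2) = (-36) + (36) + (36) + (8) + (4) + (-4) = 44.
Reducing mod 7: 44 ≡ 2 (mod 7).
Since F(a, b, c) ≡ 2 ≠ 0 (mod 7), P does NOT lie on the curve.


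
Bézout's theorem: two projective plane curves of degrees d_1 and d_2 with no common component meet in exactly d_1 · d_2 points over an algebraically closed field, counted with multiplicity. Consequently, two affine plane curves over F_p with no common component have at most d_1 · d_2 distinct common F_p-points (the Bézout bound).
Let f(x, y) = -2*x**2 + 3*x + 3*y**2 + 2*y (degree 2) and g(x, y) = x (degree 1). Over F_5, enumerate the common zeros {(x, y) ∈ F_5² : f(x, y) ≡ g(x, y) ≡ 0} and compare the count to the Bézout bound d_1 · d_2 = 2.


Common zeros: {(0, 0), (0, 1)}; count = 2; Bézout bound = 2.

deg(f) = 2, deg(g) = 1, so Bézout bound = 2.
Scan x ∈ F_5. For each x, list the y ∈ F_5 with f(x, y) ≡ 0 and those with g(x, y) ≡ 0 (mod 5); the common zeros in that column are the intersection.
  x = 0: f ≡ 0 at y ∈ {0, 1}; g ≡ 0 at y ∈ {0, 1, 2, 3, 4}; common: {0, 1}.
  x = 1: f ≡ 0 at y ∈ ∅; g ≡ 0 at y ∈ ∅; common: ∅.
  x = 2: f ≡ 0 at y ∈ ∅; g ≡ 0 at y ∈ ∅; common: ∅.
  x = 3: f ≡ 0 at y ∈ ∅; g ≡ 0 at y ∈ ∅; common: ∅.
  x = 4: f ≡ 0 at y ∈ {0, 1}; g ≡ 0 at y ∈ ∅; common: ∅.
Collecting: common zeros = {(0, 0), (0, 1)}, so the count is 2.
Comparison with the Bézout bound: 2 ≤ 2 = deg(f)·deg(g), as expected for curves with no common component (the bound is attained).


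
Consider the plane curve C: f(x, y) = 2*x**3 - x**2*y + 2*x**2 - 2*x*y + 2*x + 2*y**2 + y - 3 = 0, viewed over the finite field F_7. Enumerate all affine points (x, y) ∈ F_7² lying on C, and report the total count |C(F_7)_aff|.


Affine F_7-points: {(0, 1), (0, 2), (1, 2), (1, 6), (3, 1), (3, 6), (4, 4), (5, 4), (5, 6), (6, 2), (6, 4)}; count = 11.

For each of the 49 pairs (x, y) ∈ F_7², evaluate f(x, y) mod 7. Record the zeros.
  x = 0: [0↦4, 1↦0, 2↦0, 3↦4, 4↦5, 5↦3, 6↦5]  zeros at y ∈ {1, 2}
  x = 1: [0↦3, 1↦3, 2↦0, 3↦1, 4↦6, 5↦1, 6↦0]  zeros at y ∈ {2, 6}
  x = 2: [0↦4, 1↦6, 2↦5, 3↦1, 4↦1, 5↦5, 6↦6]  zeros at y ∈ ∅
  x = 3: [0↦5, 1↦0, 2↦6, 3↦2, 4↦2, 5↦6, 6↦0]  zeros at y ∈ {1, 6}
  x = 4: [0↦4, 1↦4, 2↦1, 3↦2, 4↦0, 5↦2, 6↦1]  zeros at y ∈ {4}
  x = 5: [0↦6, 1↦2, 2↦2, 3↦6, 4↦0, 5↦5, 6↦0]  zeros at y ∈ {4, 6}
  x = 6: [0↦2, 1↦6, 2↦0, 3↦5, 4↦0, 5↦6, 6↦2]  zeros at y ∈ {2, 4}
Collecting zeros: affine points = {(0, 1), (0, 2), (1, 2), (1, 6), (3, 1), (3, 6), (4, 4), (5, 4), (5, 6), (6, 2), (6, 4)}.
Total count |C(F_7)_aff| = 11.


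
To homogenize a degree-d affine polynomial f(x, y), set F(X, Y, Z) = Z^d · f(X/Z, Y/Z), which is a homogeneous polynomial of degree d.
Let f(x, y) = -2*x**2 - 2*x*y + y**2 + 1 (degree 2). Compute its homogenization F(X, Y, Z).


F(X, Y, Z) = -2*X**2 - 2*X*Y + Y**2 + Z**2

deg(f) = 2.
Substitute x = X/Z, y = Y/Z into f, then multiply by Z^2.
  monomial -2·x^2·y^0 ↦ -2·X^2·Y^0·Z^0.
  monomial -2·x^1·y^1 ↦ -2·X^1·Y^1·Z^0.
  monomial 1·x^0·y^2 ↦ 1·X^0·Y^2·Z^0.
  monomial 1·x^0·y^0 ↦ 1·X^0·Y^0·Z^2.
Collecting: F(X, Y, Z) = -2*X**2 - 2*X*Y + Y**2 + Z**2.


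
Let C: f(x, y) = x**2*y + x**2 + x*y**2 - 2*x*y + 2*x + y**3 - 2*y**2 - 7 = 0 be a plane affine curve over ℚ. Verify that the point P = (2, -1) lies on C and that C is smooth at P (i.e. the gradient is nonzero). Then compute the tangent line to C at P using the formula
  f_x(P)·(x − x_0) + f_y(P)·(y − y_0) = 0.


Tangent line at P: 5*x + 3*y - 7 = 0.

Step 1: f(2, -1) = 0, so P lies on C.
Step 2: partial derivatives
  f_x(x, y) = 2*x*y + 2*x + y**2 - 2*y + 2, f_y(x, y) = x**2 + 2*x*y - 2*x + 3*y**2 - 4*y.
  f_x(P) = 5, f_y(P) = 3 (gradient nonzero, so P is smooth).
Step 3: tangent line at P: 5·(x − 2) + 3·(y − -1) = 0.
Expanding: 5*x + 3*y - 7 = 0.


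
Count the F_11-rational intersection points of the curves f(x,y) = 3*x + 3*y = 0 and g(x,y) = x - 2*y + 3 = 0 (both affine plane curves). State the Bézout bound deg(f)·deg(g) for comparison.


Common zeros: {(10, 1)}; count = 1; Bézout bound = 1.

deg(f) = 1, deg(g) = 1, so Bézout bound = 1.
Scan x ∈ F_11. For each x, list the y ∈ F_11 with f(x, y) ≡ 0 and those with g(x, y) ≡ 0 (mod 11); the common zeros in that column are the intersection.
  x = 0: f ≡ 0 at y ∈ {0}; g ≡ 0 at y ∈ {7}; common: ∅.
  x = 1: f ≡ 0 at y ∈ {10}; g ≡ 0 at y ∈ {2}; common: ∅.
  x = 2: f ≡ 0 at y ∈ {9}; g ≡ 0 at y ∈ {8}; common: ∅.
  x = 3: f ≡ 0 at y ∈ {8}; g ≡ 0 at y ∈ {3}; common: ∅.
  x = 4: f ≡ 0 at y ∈ {7}; g ≡ 0 at y ∈ {9}; common: ∅.
  x = 5: f ≡ 0 at y ∈ {6}; g ≡ 0 at y ∈ {4}; common: ∅.
  x = 6: f ≡ 0 at y ∈ {5}; g ≡ 0 at y ∈ {10}; common: ∅.
  x = 7: f ≡ 0 at y ∈ {4}; g ≡ 0 at y ∈ {5}; common: ∅.
  x = 8: f ≡ 0 at y ∈ {3}; g ≡ 0 at y ∈ {0}; common: ∅.
  x = 9: f ≡ 0 at y ∈ {2}; g ≡ 0 at y ∈ {6}; common: ∅.
  x = 10: f ≡ 0 at y ∈ {1}; g ≡ 0 at y ∈ {1}; common: {1}.
Collecting: common zeros = {(10, 1)}, so the count is 1.
Comparison with the Bézout bound: 1 ≤ 1 = deg(f)·deg(g), as expected for curves with no common component (the bound is attained).


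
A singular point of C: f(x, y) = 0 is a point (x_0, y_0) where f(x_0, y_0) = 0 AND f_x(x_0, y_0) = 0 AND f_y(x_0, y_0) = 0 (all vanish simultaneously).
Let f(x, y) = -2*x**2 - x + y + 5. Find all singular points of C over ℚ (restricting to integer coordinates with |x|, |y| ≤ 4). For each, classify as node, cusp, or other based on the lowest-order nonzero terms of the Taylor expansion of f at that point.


No singular points in the scanned grid; C is smooth there.

Compute partial derivatives:
  f_x = -4*x - 1.
  f_y = 1.
f_y = 1 is a nonzero constant, so f_y never vanishes: no point (x, y) can satisfy f = f_x = f_y = 0. In particular no (x, y) ∈ {−4, ..., 4}² is singular; the curve is smooth.


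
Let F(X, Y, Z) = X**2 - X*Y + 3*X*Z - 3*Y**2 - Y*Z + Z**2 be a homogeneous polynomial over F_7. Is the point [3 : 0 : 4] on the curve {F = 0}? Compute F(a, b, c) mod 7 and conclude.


F(3,0,4) ≡ 5 (mod 7); P is NOT on the curve.

Evaluate F(3, 0, 4) term-by-term (mod 7).
  X**2 ↦ 1·9·1·1 = 9
  -X*Y ↦ -1·3·0·1 = 0
  3*X*Z ↦ 3·3·1·4 = 36
  -3*Y**2 ↦ -3·1·0·1 = 0
  -Y*Z ↦ -1·1·0·4 = 0
  Z**2 ↦ 1·1·1·16 = 16
Sum: F(3, 0, 4) = (9) + (0) + (36) + (0) + (0) + (16) = 61.
Reducing mod 7: 61 ≡ 5 (mod 7).
Since F(a, b, c) ≡ 5 ≠ 0 (mod 7), P does NOT lie on the curve.


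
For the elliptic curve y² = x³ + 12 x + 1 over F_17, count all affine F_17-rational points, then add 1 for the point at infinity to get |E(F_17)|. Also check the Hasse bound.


Affine points = {(0, 1), (0, 16), (2, 4), (2, 13), (3, 8), (3, 9), (5, 4), (5, 13), (6, 0), (10, 4), (10, 13), (11, 6), (11, 11), (13, 5), (13, 12)}; affine count = 15; |E(F_17)| = 16.

Discriminant check: Δ ∝ 4a³ + 27b² = 4·12³ + 27·1² = 4·1728 + 27·1 ≡ 3 (mod 17). Nonzero ⇒ E is nonsingular.
For each x ∈ F_17, compute rhs = x³ + 12·x + 1 mod 17, then count y ∈ F_17 with y² ≡ rhs.
  x = 0: rhs = 1, matching y values: 1, 16 (2 points).
  x = 1: rhs = 14, matching y values: none (0 points).
  x = 2: rhs = 16, matching y values: 4, 13 (2 points).
  x = 3: rhs = 13, matching y values: 8, 9 (2 points).
  x = 4: rhs = 11, matching y values: none (0 points).
  x = 5: rhs = 16, matching y values: 4, 13 (2 points).
  x = 6: rhs = 0, matching y values: 0 (1 points).
  x = 7: rhs = 3, matching y values: none (0 points).
  x = 8: rhs = 14, matching y values: none (0 points).
  x = 9: rhs = 5, matching y values: none (0 points).
  x = 10: rhs = 16, matching y values: 4, 13 (2 points).
  x = 11: rhs = 2, matching y values: 6, 11 (2 points).
  x = 12: rhs = 3, matching y values: none (0 points).
  x = 13: rhs = 8, matching y values: 5, 12 (2 points).
  x = 14: rhs = 6, matching y values: none (0 points).
  x = 15: rhs = 3, matching y values: none (0 points).
  x = 16: rhs = 5, matching y values: none (0 points).
Total affine count: 15.
Full point count |E(F_17)| = 15 + 1 = 16.
Hasse bound: |16 − (17+1)| = |-2| = 2 ≤ 2√17 ≈ 8.2462 ✓.


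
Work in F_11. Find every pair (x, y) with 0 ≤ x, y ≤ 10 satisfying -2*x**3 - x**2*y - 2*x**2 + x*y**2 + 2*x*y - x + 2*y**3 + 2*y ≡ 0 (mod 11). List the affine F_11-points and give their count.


Affine F_11-points: {(0, 0), (3, 8), (3, 9), (5, 8), (5, 9), (6, 4), (6, 5), (6, 10), (9, 8), (10, 2)}; count = 10.

For each of the 121 pairs (x, y) ∈ F_11², evaluate f(x, y) mod 11. Record the zeros.
  x = 0: [0↦0, 1↦4, 2↦9, 3↦5, 4↦4, 5↦7, 6↦4, 7↦7, 8↦6, 9↦2, 10↦7]  zeros at y ∈ {0}
  x = 1: [0↦6, 1↦1, 2↦10, 3↦1, 4↦8, 5↦10, 6↦8, 7↦3, 8↦7, 9↦10, 10↦2]  zeros at y ∈ ∅
  x = 2: [0↦7, 1↦2, 2↦2, 3↦8, 4↦10, 5↦9, 6↦6, 7↦2, 8↦9, 9↦6, 10↦5]  zeros at y ∈ ∅
  x = 3: [0↦2, 1↦6, 2↦6, 3↦3, 4↦9, 5↦3, 6↦8, 7↦3, 8↦0, 9↦0, 10↦4]  zeros at y ∈ {8, 9}
  x = 4: [0↦1, 1↦1, 2↦10, 3↦7, 4↦4, 5↦2, 6↦2, 7↦5, 8↦1, 9↦2, 10↦9]  zeros at y ∈ ∅
  x = 5: [0↦3, 1↦8, 2↦2, 3↦8, 4↦5, 5↦5, 6↦9, 7↦7, 8↦0, 9↦0, 10↦8]  zeros at y ∈ {8, 9}
  x = 6: [0↦7, 1↦4, 2↦3, 3↦5, 4↦0, 5↦0, 6↦6, 7↦8, 8↦7, 9↦4, 10↦0]  zeros at y ∈ {4, 5, 10}
  x = 7: [0↦1, 1↦10, 2↦1, 3↦8, 4↦10, 5↦8, 6↦3, 7↦7, 8↦10, 9↦2, 10↦6]  zeros at y ∈ ∅
  x = 8: [0↦6, 1↦3, 2↦6, 3↦5, 4↦1, 5↦6, 6↦10, 7↦3, 8↦8, 9↦4, 10↦3]  zeros at y ∈ ∅
  x = 9: [0↦10, 1↦4, 2↦6, 3↦6, 4↦5, 5↦4, 6↦4, 7↦6, 8↦0, 9↦9, 10↦1]  zeros at y ∈ {8}
  x = 10: [0↦1, 1↦1, 2↦0, 3↦10, 4↦10, 5↦1, 6↦6, 7↦4, 8↦7, 9↦5, 10↦10]  zeros at y ∈ {2}
Collecting zeros: affine points = {(0, 0), (3, 8), (3, 9), (5, 8), (5, 9), (6, 4), (6, 5), (6, 10), (9, 8), (10, 2)}.
Total count |C(F_11)_aff| = 10.


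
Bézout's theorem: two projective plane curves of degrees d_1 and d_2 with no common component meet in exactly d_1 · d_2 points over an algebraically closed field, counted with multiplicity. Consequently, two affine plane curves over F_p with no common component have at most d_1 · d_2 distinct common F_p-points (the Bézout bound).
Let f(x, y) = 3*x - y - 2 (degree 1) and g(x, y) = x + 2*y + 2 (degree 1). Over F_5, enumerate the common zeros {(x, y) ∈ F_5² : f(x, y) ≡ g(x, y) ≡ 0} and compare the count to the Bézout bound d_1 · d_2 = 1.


Common zeros: {(1, 1)}; count = 1; Bézout bound = 1.

deg(f) = 1, deg(g) = 1, so Bézout bound = 1.
Scan x ∈ F_5. For each x, list the y ∈ F_5 with f(x, y) ≡ 0 and those with g(x, y) ≡ 0 (mod 5); the common zeros in that column are the intersection.
  x = 0: f ≡ 0 at y ∈ {3}; g ≡ 0 at y ∈ {4}; common: ∅.
  x = 1: f ≡ 0 at y ∈ {1}; g ≡ 0 at y ∈ {1}; common: {1}.
  x = 2: f ≡ 0 at y ∈ {4}; g ≡ 0 at y ∈ {3}; common: ∅.
  x = 3: f ≡ 0 at y ∈ {2}; g ≡ 0 at y ∈ {0}; common: ∅.
  x = 4: f ≡ 0 at y ∈ {0}; g ≡ 0 at y ∈ {2}; common: ∅.
Collecting: common zeros = {(1, 1)}, so the count is 1.
Comparison with the Bézout bound: 1 ≤ 1 = deg(f)·deg(g), as expected for curves with no common component (the bound is attained).


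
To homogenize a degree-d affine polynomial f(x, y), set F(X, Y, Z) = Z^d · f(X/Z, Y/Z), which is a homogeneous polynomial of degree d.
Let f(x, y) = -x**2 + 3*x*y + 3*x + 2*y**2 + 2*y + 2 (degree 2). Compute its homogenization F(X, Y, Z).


F(X, Y, Z) = -X**2 + 3*X*Y + 3*X*Z + 2*Y**2 + 2*Y*Z + 2*Z**2

deg(f) = 2.
Substitute x = X/Z, y = Y/Z into f, then multiply by Z^2.
  monomial -1·x^2·y^0 ↦ -1·X^2·Y^0·Z^0.
  monomial 3·x^1·y^1 ↦ 3·X^1·Y^1·Z^0.
  monomial 3·x^1·y^0 ↦ 3·X^1·Y^0·Z^1.
  monomial 2·x^0·y^2 ↦ 2·X^0·Y^2·Z^0.
  monomial 2·x^0·y^1 ↦ 2·X^0·Y^1·Z^1.
  monomial 2·x^0·y^0 ↦ 2·X^0·Y^0·Z^2.
Collecting: F(X, Y, Z) = -X**2 + 3*X*Y + 3*X*Z + 2*Y**2 + 2*Y*Z + 2*Z**2.


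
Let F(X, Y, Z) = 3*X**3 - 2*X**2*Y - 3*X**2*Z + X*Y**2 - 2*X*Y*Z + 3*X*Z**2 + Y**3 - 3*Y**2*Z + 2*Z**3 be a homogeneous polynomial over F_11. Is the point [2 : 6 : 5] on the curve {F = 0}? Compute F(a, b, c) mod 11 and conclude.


F(2,6,5) ≡ 10 (mod 11); P is NOT on the curve.

Evaluate F(2, 6, 5) term-by-term (mod 11).
  3*X**3 ↦ 3·8·1·1 = 24
  -2*X**2*Y ↦ -2·4·6·1 = -48
  -3*X**2*Z ↦ -3·4·1·5 = -60
  X*Y**2 ↦ 1·2·36·1 = 72
  -2*X*Y*Z ↦ -2·2·6·5 = -120
  3*X*Z**2 ↦ 3·2·1·25 = 150
  Y**3 ↦ 1·1·216·1 = 216
  -3*Y**2*Z ↦ -3·1·36·5 = -540
  2*Z**3 ↦ 2·1·1·125 = 250
Sum: F(2, 6, 5) = (24) + (-48) + (-60) + (72) + (-120) + (150) + (216) + (-540) + (250) = -56.
Reducing mod 11: -56 ≡ 10 (mod 11).
Since F(a, b, c) ≡ 10 ≠ 0 (mod 11), P does NOT lie on the curve.


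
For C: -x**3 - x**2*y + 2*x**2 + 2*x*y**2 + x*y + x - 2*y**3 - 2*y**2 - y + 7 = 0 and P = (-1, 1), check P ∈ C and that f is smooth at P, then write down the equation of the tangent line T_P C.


Tangent line at P: -x - 17*y + 16 = 0.

Step 1: f(-1, 1) = 0, so P lies on C.
Step 2: partial derivatives
  f_x(x, y) = -3*x**2 - 2*x*y + 4*x + 2*y**2 + y + 1, f_y(x, y) = -x**2 + 4*x*y + x - 6*y**2 - 4*y - 1.
  f_x(P) = -1, f_y(P) = -17 (gradient nonzero, so P is smooth).
Step 3: tangent line at P: -1·(x − -1) + -17·(y − 1) = 0.
Expanding: -x - 17*y + 16 = 0.


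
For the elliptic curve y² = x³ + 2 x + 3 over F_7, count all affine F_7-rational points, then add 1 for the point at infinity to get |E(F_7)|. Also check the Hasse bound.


Affine points = {(2, 1), (2, 6), (3, 1), (3, 6), (6, 0)}; affine count = 5; |E(F_7)| = 6.

Discriminant check: Δ ∝ 4a³ + 27b² = 4·2³ + 27·3² = 4·8 + 27·9 ≡ 2 (mod 7). Nonzero ⇒ E is nonsingular.
For each x ∈ F_7, compute rhs = x³ + 2·x + 3 mod 7, then count y ∈ F_7 with y² ≡ rhs.
  x = 0: rhs = 3, matching y values: none (0 points).
  x = 1: rhs = 6, matching y values: none (0 points).
  x = 2: rhs = 1, matching y values: 1, 6 (2 points).
  x = 3: rhs = 1, matching y values: 1, 6 (2 points).
  x = 4: rhs = 5, matching y values: none (0 points).
  x = 5: rhs = 5, matching y values: none (0 points).
  x = 6: rhs = 0, matching y values: 0 (1 points).
Total affine count: 5.
Full point count |E(F_7)| = 5 + 1 = 6.
Hasse bound: |6 − (7+1)| = |-2| = 2 ≤ 2√7 ≈ 5.2915 ✓.


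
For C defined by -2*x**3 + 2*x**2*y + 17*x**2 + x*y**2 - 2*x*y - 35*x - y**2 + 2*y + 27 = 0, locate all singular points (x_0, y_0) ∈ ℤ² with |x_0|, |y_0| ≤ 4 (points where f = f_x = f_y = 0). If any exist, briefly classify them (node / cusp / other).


Singular points: {(2, -3)}; classification: node.

Compute partial derivatives:
  f_x = -6*x**2 + 4*x*y + 34*x + y**2 - 2*y - 35.
  f_y = 2*x**2 + 2*x*y - 2*x - 2*y + 2.
Scan x_0 ∈ {−4, ..., 4}. For each x_0, f_y(x_0, y) is a polynomial in y; find its integer roots y ∈ {−4, ..., 4}, then test f_x and f at those candidates.
  x = -4: f_y(-4, y) = 42 - 10*y; no integer root y with |y| ≤ 4.
  x = -3: f_y(-3, y) = 26 - 8*y; no integer root y with |y| ≤ 4.
  x = -2: f_y(-2, y) = 14 - 6*y; no integer root y with |y| ≤ 4.
  x = -1: f_y(-1, y) = 6 - 4*y; no integer root y with |y| ≤ 4.
  x = 0: f_y(0, y) = 2 - 2*y; vanishes at y ∈ {1}. (0, 1): f_x = -36 ≠ 0.
  x = 1: f_y(1, y) = 2; no integer root y with |y| ≤ 4.
  x = 2: f_y(2, y) = 2*y + 6; vanishes at y ∈ {-3}. (2, -3): f_x = 0, f = 0 — SINGULAR.
  x = 3: f_y(3, y) = 4*y + 14; no integer root y with |y| ≤ 4.
  x = 4: f_y(4, y) = 6*y + 26; no integer root y with |y| ≤ 4.
Only singular point on the grid: (2, -3).
Classify: substitute x = 2 + u, y = -3 + v and expand: f = -2*u**3 + 2*u**2*v - u**2 + u*v**2 + v**2.
No constant or linear terms (consistent with a singular point). Quadratic part: -u**2 + v**2. Cubic part: -2*u**3 + 2*u**2*v + u*v**2.
The quadratic part v**2 - u**2 = (v − u)(v + u) splits into two distinct linear factors, so there are two distinct tangent lines y − -3 = ±(x − 2) — this is a node (ordinary double point).
Classification: node.


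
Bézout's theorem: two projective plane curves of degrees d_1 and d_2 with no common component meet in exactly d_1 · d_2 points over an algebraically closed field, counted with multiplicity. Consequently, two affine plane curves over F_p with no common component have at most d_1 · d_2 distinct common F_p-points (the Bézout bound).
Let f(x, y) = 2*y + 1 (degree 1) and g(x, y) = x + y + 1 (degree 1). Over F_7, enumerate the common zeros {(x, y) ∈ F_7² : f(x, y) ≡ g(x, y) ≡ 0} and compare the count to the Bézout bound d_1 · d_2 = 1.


Common zeros: {(3, 3)}; count = 1; Bézout bound = 1.

deg(f) = 1, deg(g) = 1, so Bézout bound = 1.
Scan x ∈ F_7. For each x, list the y ∈ F_7 with f(x, y) ≡ 0 and those with g(x, y) ≡ 0 (mod 7); the common zeros in that column are the intersection.
  x = 0: f ≡ 0 at y ∈ {3}; g ≡ 0 at y ∈ {6}; common: ∅.
  x = 1: f ≡ 0 at y ∈ {3}; g ≡ 0 at y ∈ {5}; common: ∅.
  x = 2: f ≡ 0 at y ∈ {3}; g ≡ 0 at y ∈ {4}; common: ∅.
  x = 3: f ≡ 0 at y ∈ {3}; g ≡ 0 at y ∈ {3}; common: {3}.
  x = 4: f ≡ 0 at y ∈ {3}; g ≡ 0 at y ∈ {2}; common: ∅.
  x = 5: f ≡ 0 at y ∈ {3}; g ≡ 0 at y ∈ {1}; common: ∅.
  x = 6: f ≡ 0 at y ∈ {3}; g ≡ 0 at y ∈ {0}; common: ∅.
Collecting: common zeros = {(3, 3)}, so the count is 1.
Comparison with the Bézout bound: 1 ≤ 1 = deg(f)·deg(g), as expected for curves with no common component (the bound is attained).


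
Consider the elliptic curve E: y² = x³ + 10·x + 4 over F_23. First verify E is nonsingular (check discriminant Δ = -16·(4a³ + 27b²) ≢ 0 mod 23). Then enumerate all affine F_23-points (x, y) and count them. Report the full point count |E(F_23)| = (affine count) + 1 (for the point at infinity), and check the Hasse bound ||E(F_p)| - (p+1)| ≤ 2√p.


Affine points = {(0, 2), (0, 21), (2, 3), (2, 20), (4, 4), (4, 19), (5, 8), (5, 15), (6, 2), (6, 21), (7, 7), (7, 16), (9, 8), (9, 15), (10, 0), (12, 9), (12, 14), (13, 10), (13, 13), (14, 6), (14, 17), (17, 2), (17, 21), (18, 6), (18, 17), (20, 4), (20, 19), (22, 4), (22, 19)}; affine count = 29; |E(F_23)| = 30.

Discriminant check: Δ ∝ 4a³ + 27b² = 4·10³ + 27·4² = 4·1000 + 27·16 ≡ 16 (mod 23). Nonzero ⇒ E is nonsingular.
For each x ∈ F_23, compute rhs = x³ + 10·x + 4 mod 23, then count y ∈ F_23 with y² ≡ rhs.
  x = 0: rhs = 4, matching y values: 2, 21 (2 points).
  x = 1: rhs = 15, matching y values: none (0 points).
  x = 2: rhs = 9, matching y values: 3, 20 (2 points).
  x = 3: rhs = 15, matching y values: none (0 points).
  x = 4: rhs = 16, matching y values: 4, 19 (2 points).
  x = 5: rhs = 18, matching y values: 8, 15 (2 points).
  x = 6: rhs = 4, matching y values: 2, 21 (2 points).
  x = 7: rhs = 3, matching y values: 7, 16 (2 points).
  x = 8: rhs = 21, matching y values: none (0 points).
  x = 9: rhs = 18, matching y values: 8, 15 (2 points).
  x = 10: rhs = 0, matching y values: 0 (1 points).
  x = 11: rhs = 19, matching y values: none (0 points).
  x = 12: rhs = 12, matching y values: 9, 14 (2 points).
  x = 13: rhs = 8, matching y values: 10, 13 (2 points).
  x = 14: rhs = 13, matching y values: 6, 17 (2 points).
  x = 15: rhs = 10, matching y values: none (0 points).
  x = 16: rhs = 5, matching y values: none (0 points).
  x = 17: rhs = 4, matching y values: 2, 21 (2 points).
  x = 18: rhs = 13, matching y values: 6, 17 (2 points).
  x = 19: rhs = 15, matching y values: none (0 points).
  x = 20: rhs = 16, matching y values: 4, 19 (2 points).
  x = 21: rhs = 22, matching y values: none (0 points).
  x = 22: rhs = 16, matching y values: 4, 19 (2 points).
Total affine count: 29.
Full point count |E(F_23)| = 29 + 1 = 30.
Hasse bound: |30 − (23+1)| = |6| = 6 ≤ 2√23 ≈ 9.5917 ✓.


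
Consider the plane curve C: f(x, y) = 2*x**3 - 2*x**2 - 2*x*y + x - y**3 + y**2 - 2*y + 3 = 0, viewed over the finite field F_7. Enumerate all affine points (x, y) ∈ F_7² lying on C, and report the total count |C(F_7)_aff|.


Affine F_7-points: {(0, 3), (0, 6), (1, 1), (2, 1), (2, 6), (3, 0), (3, 3), (3, 5), (5, 1), (5, 3), (5, 4), (6, 6)}; count = 12.

For each of the 49 pairs (x, y) ∈ F_7², evaluate f(x, y) mod 7. Record the zeros.
  x = 0: [0↦3, 1↦1, 2↦2, 3↦0, 4↦3, 5↦5, 6↦0]  zeros at y ∈ {3, 6}
  x = 1: [0↦4, 1↦0, 2↦6, 3↦2, 4↦3, 5↦3, 6↦3]  zeros at y ∈ {1}
  x = 2: [0↦6, 1↦0, 2↦4, 3↦5, 4↦4, 5↦2, 6↦0]  zeros at y ∈ {1, 6}
  x = 3: [0↦0, 1↦6, 2↦1, 3↦0, 4↦4, 5↦0, 6↦3]  zeros at y ∈ {0, 3, 5}
  x = 4: [0↦5, 1↦2, 2↦2, 3↦6, 4↦1, 5↦2, 6↦3]  zeros at y ∈ ∅
  x = 5: [0↦5, 1↦0, 2↦5, 3↦0, 4↦0, 5↦6, 6↦5]  zeros at y ∈ {1, 3, 4}
  x = 6: [0↦5, 1↦5, 2↦1, 3↦1, 4↦6, 5↦3, 6↦0]  zeros at y ∈ {6}
Collecting zeros: affine points = {(0, 3), (0, 6), (1, 1), (2, 1), (2, 6), (3, 0), (3, 3), (3, 5), (5, 1), (5, 3), (5, 4), (6, 6)}.
Total count |C(F_7)_aff| = 12.


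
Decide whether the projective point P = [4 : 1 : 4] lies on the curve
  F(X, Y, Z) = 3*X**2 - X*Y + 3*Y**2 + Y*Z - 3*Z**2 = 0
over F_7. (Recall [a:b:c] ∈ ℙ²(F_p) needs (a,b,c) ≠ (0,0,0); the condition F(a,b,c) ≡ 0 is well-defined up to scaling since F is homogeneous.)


F(4,1,4) ≡ 3 (mod 7); P is NOT on the curve.

Evaluate F(4, 1, 4) term-by-term (mod 7).
  3*X**2 ↦ 3·16·1·1 = 48
  -X*Y ↦ -1·4·1·1 = -4
  3*Y**2 ↦ 3·1·1·1 = 3
  Y*Z ↦ 1·1·1·4 = 4
  -3*Z**2 ↦ -3·1·1·16 = -48
Sum: F(4, 1, 4) = (48) + (-4) + (3) + (4) + (-48) = 3.
Reducing mod 7: 3 ≡ 3 (mod 7).
Since F(a, b, c) ≡ 3 ≠ 0 (mod 7), P does NOT lie on the curve.


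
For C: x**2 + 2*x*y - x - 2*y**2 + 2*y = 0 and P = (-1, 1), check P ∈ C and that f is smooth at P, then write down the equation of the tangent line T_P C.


Tangent line at P: -x - 4*y + 3 = 0.

Step 1: f(-1, 1) = 0, so P lies on C.
Step 2: partial derivatives
  f_x(x, y) = 2*x + 2*y - 1, f_y(x, y) = 2*x - 4*y + 2.
  f_x(P) = -1, f_y(P) = -4 (gradient nonzero, so P is smooth).
Step 3: tangent line at P: -1·(x − -1) + -4·(y − 1) = 0.
Expanding: -x - 4*y + 3 = 0.


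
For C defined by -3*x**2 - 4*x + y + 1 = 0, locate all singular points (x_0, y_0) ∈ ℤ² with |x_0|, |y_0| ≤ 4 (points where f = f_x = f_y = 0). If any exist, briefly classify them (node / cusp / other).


No singular points in the scanned grid; C is smooth there.

Compute partial derivatives:
  f_x = -6*x - 4.
  f_y = 1.
f_y = 1 is a nonzero constant, so f_y never vanishes: no point (x, y) can satisfy f = f_x = f_y = 0. In particular no (x, y) ∈ {−4, ..., 4}² is singular; the curve is smooth.


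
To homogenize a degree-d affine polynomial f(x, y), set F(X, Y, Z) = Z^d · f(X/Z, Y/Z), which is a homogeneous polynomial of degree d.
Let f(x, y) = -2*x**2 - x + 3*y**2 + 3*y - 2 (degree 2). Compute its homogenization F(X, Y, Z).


F(X, Y, Z) = -2*X**2 - X*Z + 3*Y**2 + 3*Y*Z - 2*Z**2

deg(f) = 2.
Substitute x = X/Z, y = Y/Z into f, then multiply by Z^2.
  monomial -2·x^2·y^0 ↦ -2·X^2·Y^0·Z^0.
  monomial -1·x^1·y^0 ↦ -1·X^1·Y^0·Z^1.
  monomial 3·x^0·y^2 ↦ 3·X^0·Y^2·Z^0.
  monomial 3·x^0·y^1 ↦ 3·X^0·Y^1·Z^1.
  monomial -2·x^0·y^0 ↦ -2·X^0·Y^0·Z^2.
Collecting: F(X, Y, Z) = -2*X**2 - X*Z + 3*Y**2 + 3*Y*Z - 2*Z**2.


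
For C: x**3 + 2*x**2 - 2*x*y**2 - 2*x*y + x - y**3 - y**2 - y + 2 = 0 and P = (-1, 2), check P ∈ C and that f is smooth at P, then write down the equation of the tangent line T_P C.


Tangent line at P: -12*x - 7*y + 2 = 0.

Step 1: f(-1, 2) = 0, so P lies on C.
Step 2: partial derivatives
  f_x(x, y) = 3*x**2 + 4*x - 2*y**2 - 2*y + 1, f_y(x, y) = -4*x*y - 2*x - 3*y**2 - 2*y - 1.
  f_x(P) = -12, f_y(P) = -7 (gradient nonzero, so P is smooth).
Step 3: tangent line at P: -12·(x − -1) + -7·(y − 2) = 0.
Expanding: -12*x - 7*y + 2 = 0.


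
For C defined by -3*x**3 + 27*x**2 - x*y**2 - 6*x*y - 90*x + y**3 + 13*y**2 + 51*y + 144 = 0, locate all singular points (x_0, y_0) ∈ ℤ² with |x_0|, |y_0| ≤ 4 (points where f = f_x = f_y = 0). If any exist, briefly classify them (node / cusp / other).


Singular points: {(3, -3)}; classification: cusp.

Compute partial derivatives:
  f_x = -9*x**2 + 54*x - y**2 - 6*y - 90.
  f_y = -2*x*y - 6*x + 3*y**2 + 26*y + 51.
Scan x_0 ∈ {−4, ..., 4}. For each x_0, f_y(x_0, y) is a polynomial in y; find its integer roots y ∈ {−4, ..., 4}, then test f_x and f at those candidates.
  x = -4: f_y(-4, y) = 3*y**2 + 34*y + 75; vanishes at y ∈ {-3}. (-4, -3): f_x = -441 ≠ 0.
  x = -3: f_y(-3, y) = 3*y**2 + 32*y + 69; vanishes at y ∈ {-3}. (-3, -3): f_x = -324 ≠ 0.
  x = -2: f_y(-2, y) = 3*y**2 + 30*y + 63; vanishes at y ∈ {-3}. (-2, -3): f_x = -225 ≠ 0.
  x = -1: f_y(-1, y) = 3*y**2 + 28*y + 57; vanishes at y ∈ {-3}. (-1, -3): f_x = -144 ≠ 0.
  x = 0: f_y(0, y) = 3*y**2 + 26*y + 51; vanishes at y ∈ {-3}. (0, -3): f_x = -81 ≠ 0.
  x = 1: f_y(1, y) = 3*y**2 + 24*y + 45; vanishes at y ∈ {-3}. (1, -3): f_x = -36 ≠ 0.
  x = 2: f_y(2, y) = 3*y**2 + 22*y + 39; vanishes at y ∈ {-3}. (2, -3): f_x = -9 ≠ 0.
  x = 3: f_y(3, y) = 3*y**2 + 20*y + 33; vanishes at y ∈ {-3}. (3, -3): f_x = 0, f = 0 — SINGULAR.
  x = 4: f_y(4, y) = 3*y**2 + 18*y + 27; vanishes at y ∈ {-3}. (4, -3): f_x = -9 ≠ 0.
Only singular point on the grid: (3, -3).
Classify: substitute x = 3 + u, y = -3 + v and expand: f = -3*u**3 - u*v**2 + v**3 + v**2.
No constant or linear terms (consistent with a singular point). Quadratic part: v**2. Cubic part: -3*u**3 - u*v**2 + v**3.
The quadratic part v**2 is a perfect square, so there is a single (double) tangent line v = 0, i.e. y = -3. Restricting the cubic part to that line (v = 0) leaves -3*u**3 ≠ 0, so f is not divisible by v and the branch is v² ≈ 3*u**3 to lowest order — this is a cusp.
Classification: cusp.


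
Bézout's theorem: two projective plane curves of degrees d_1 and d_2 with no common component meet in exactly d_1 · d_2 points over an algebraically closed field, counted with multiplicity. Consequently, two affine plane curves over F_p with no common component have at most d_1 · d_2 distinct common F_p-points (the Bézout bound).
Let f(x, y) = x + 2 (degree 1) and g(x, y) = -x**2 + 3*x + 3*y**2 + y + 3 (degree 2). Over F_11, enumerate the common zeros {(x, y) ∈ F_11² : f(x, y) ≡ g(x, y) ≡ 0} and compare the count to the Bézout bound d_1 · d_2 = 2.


Common zeros: ∅; count = 0; Bézout bound = 2.

deg(f) = 1, deg(g) = 2, so Bézout bound = 2.
Scan x ∈ F_11. For each x, list the y ∈ F_11 with f(x, y) ≡ 0 and those with g(x, y) ≡ 0 (mod 11); the common zeros in that column are the intersection.
  x = 0: f ≡ 0 at y ∈ ∅; g ≡ 0 at y ∈ {3, 4}; common: ∅.
  x = 1: f ≡ 0 at y ∈ ∅; g ≡ 0 at y ∈ ∅; common: ∅.
  x = 2: f ≡ 0 at y ∈ ∅; g ≡ 0 at y ∈ ∅; common: ∅.
  x = 3: f ≡ 0 at y ∈ ∅; g ≡ 0 at y ∈ {3, 4}; common: ∅.
  x = 4: f ≡ 0 at y ∈ ∅; g ≡ 0 at y ∈ ∅; common: ∅.
  x = 5: f ≡ 0 at y ∈ ∅; g ≡ 0 at y ∈ ∅; common: ∅.
  x = 6: f ≡ 0 at y ∈ ∅; g ≡ 0 at y ∈ {1, 6}; common: ∅.
  x = 7: f ≡ 0 at y ∈ ∅; g ≡ 0 at y ∈ {2, 5}; common: ∅.
  x = 8: f ≡ 0 at y ∈ ∅; g ≡ 0 at y ∈ {1, 6}; common: ∅.
  x = 9: f ≡ 0 at y ∈ {0, 1, 2, 3, 4, 5, 6, 7, 8, 9, 10}; g ≡ 0 at y ∈ ∅; common: ∅.
  x = 10: f ≡ 0 at y ∈ ∅; g ≡ 0 at y ∈ ∅; common: ∅.
Collecting: common zeros = ∅, so the count is 0.
Comparison with the Bézout bound: 0 ≤ 2 = deg(f)·deg(g), as expected for curves with no common component (the affine F_11-count falls short of the bound because intersections may lie at infinity, over extension fields, or carry multiplicity).


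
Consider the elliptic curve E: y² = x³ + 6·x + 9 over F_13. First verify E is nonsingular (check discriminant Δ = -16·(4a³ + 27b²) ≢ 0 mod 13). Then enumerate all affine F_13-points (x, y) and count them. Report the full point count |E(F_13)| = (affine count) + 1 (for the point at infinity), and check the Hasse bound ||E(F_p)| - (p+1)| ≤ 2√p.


Affine points = {(0, 3), (0, 10), (1, 4), (1, 9), (2, 4), (2, 9), (6, 1), (6, 12), (7, 2), (7, 11), (8, 6), (8, 7), (9, 5), (9, 8), (10, 4), (10, 9)}; affine count = 16; |E(F_13)| = 17.

Discriminant check: Δ ∝ 4a³ + 27b² = 4·6³ + 27·9² = 4·216 + 27·81 ≡ 9 (mod 13). Nonzero ⇒ E is nonsingular.
For each x ∈ F_13, compute rhs = x³ + 6·x + 9 mod 13, then count y ∈ F_13 with y² ≡ rhs.
  x = 0: rhs = 9, matching y values: 3, 10 (2 points).
  x = 1: rhs = 3, matching y values: 4, 9 (2 points).
  x = 2: rhs = 3, matching y values: 4, 9 (2 points).
  x = 3: rhs = 2, matching y values: none (0 points).
  x = 4: rhs = 6, matching y values: none (0 points).
  x = 5: rhs = 8, matching y values: none (0 points).
  x = 6: rhs = 1, matching y values: 1, 12 (2 points).
  x = 7: rhs = 4, matching y values: 2, 11 (2 points).
  x = 8: rhs = 10, matching y values: 6, 7 (2 points).
  x = 9: rhs = 12, matching y values: 5, 8 (2 points).
  x = 10: rhs = 3, matching y values: 4, 9 (2 points).
  x = 11: rhs = 2, matching y values: none (0 points).
  x = 12: rhs = 2, matching y values: none (0 points).
Total affine count: 16.
Full point count |E(F_13)| = 16 + 1 = 17.
Hasse bound: |17 − (13+1)| = |3| = 3 ≤ 2√13 ≈ 7.2111 ✓.


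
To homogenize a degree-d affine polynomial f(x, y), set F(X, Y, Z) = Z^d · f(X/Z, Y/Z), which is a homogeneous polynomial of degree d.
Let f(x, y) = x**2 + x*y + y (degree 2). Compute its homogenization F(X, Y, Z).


F(X, Y, Z) = X**2 + X*Y + Y*Z

deg(f) = 2.
Substitute x = X/Z, y = Y/Z into f, then multiply by Z^2.
  monomial 1·x^2·y^0 ↦ 1·X^2·Y^0·Z^0.
  monomial 1·x^1·y^1 ↦ 1·X^1·Y^1·Z^0.
  monomial 1·x^0·y^1 ↦ 1·X^0·Y^1·Z^1.
Collecting: F(X, Y, Z) = X**2 + X*Y + Y*Z.


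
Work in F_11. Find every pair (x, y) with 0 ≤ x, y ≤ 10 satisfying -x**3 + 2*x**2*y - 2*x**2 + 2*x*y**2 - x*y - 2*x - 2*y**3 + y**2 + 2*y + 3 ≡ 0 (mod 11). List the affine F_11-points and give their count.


Affine F_11-points: {(1, 2), (1, 6), (1, 10), (2, 4), (5, 7), (6, 0), (6, 4), (6, 8), (7, 10), (8, 5), (9, 4), (10, 3), (10, 10)}; count = 13.

For each of the 121 pairs (x, y) ∈ F_11², evaluate f(x, y) mod 11. Record the zeros.
  x = 0: [0↦3, 1↦4, 2↦6, 3↦8, 4↦9, 5↦8, 6↦4, 7↦7, 8↦5, 9↦8, 10↦4]  zeros at y ∈ ∅
  x = 1: [0↦9, 1↦2, 2↦0, 3↦2, 4↦7, 5↦3, 6↦0, 7↦8, 8↦4, 9↦9, 10↦0]  zeros at y ∈ {2, 6, 10}
  x = 2: [0↦5, 1↦5, 2↦3, 3↦9, 4↦0, 5↦8, 6↦10, 7↦5, 8↦3, 9↦3, 10↦4]  zeros at y ∈ {4}
  x = 3: [0↦7, 1↦7, 2↦9, 3↦1, 4↦4, 5↦6, 6↦6, 7↦3, 8↦7, 9↦6, 10↦10]  zeros at y ∈ ∅
  x = 4: [0↦9, 1↦2, 2↦1, 3↦5, 4↦2, 5↦2, 6↦4, 7↦7, 8↦10, 9↦1, 10↦1]  zeros at y ∈ ∅
  x = 5: [0↦5, 1↦6, 2↦6, 3↦4, 4↦10, 5↦1, 6↦9, 7↦0, 8↦6, 9↦4, 10↦4]  zeros at y ∈ {7}
  x = 6: [0↦0, 1↦2, 2↦7, 3↦3, 4↦0, 5↦8, 6↦4, 7↦9, 8↦0, 9↦9, 10↦2]  zeros at y ∈ {0, 4, 8}
  x = 7: [0↦10, 1↦6, 2↦9, 3↦7, 4↦10, 5↦6, 6↦5, 7↦6, 8↦8, 9↦10, 10↦0]  zeros at y ∈ {10}
  x = 8: [0↦7, 1↦1, 2↦6, 3↦10, 4↦1, 5↦0, 6↦6, 7↦7, 8↦2, 9↦1, 10↦3]  zeros at y ∈ {5}
  x = 9: [0↦7, 1↦3, 2↦3, 3↦6, 4↦0, 5↦6, 6↦1, 7↦6, 8↦9, 9↦9, 10↦5]  zeros at y ∈ {4}
  x = 10: [0↦4, 1↦6, 2↦5, 3↦0, 4↦1, 5↦7, 6↦6, 7↦8, 8↦1, 9↦6, 10↦0]  zeros at y ∈ {3, 10}
Collecting zeros: affine points = {(1, 2), (1, 6), (1, 10), (2, 4), (5, 7), (6, 0), (6, 4), (6, 8), (7, 10), (8, 5), (9, 4), (10, 3), (10, 10)}.
Total count |C(F_11)_aff| = 13.


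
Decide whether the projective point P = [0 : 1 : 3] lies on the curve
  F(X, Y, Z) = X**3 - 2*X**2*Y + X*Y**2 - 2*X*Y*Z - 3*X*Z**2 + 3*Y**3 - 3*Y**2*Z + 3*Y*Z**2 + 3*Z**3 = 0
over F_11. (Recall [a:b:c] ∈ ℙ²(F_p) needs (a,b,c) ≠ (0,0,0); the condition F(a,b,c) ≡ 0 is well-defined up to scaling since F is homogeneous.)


F(0,1,3) ≡ 3 (mod 11); P is NOT on the curve.

Evaluate F(0, 1, 3) term-by-term (mod 11).
  X**3 ↦ 1·0·1·1 = 0
  -2*X**2*Y ↦ -2·0·1·1 = 0
  X*Y**2 ↦ 1·0·1·1 = 0
  -2*X*Y*Z ↦ -2·0·1·3 = 0
  -3*X*Z**2 ↦ -3·0·1·9 = 0
  3*Y**3 ↦ 3·1·1·1 = 3
  -3*Y**2*Z ↦ -3·1·1·3 = -9
  3*Y*Z**2 ↦ 3·1·1·9 = 27
  3*Z**3 ↦ 3·1·1·27 = 81
Sum: F(0, 1, 3) = (0) + (0) + (0) + (0) + (0) + (3) + (-9) + (27) + (81) = 102.
Reducing mod 11: 102 ≡ 3 (mod 11).
Since F(a, b, c) ≡ 3 ≠ 0 (mod 11), P does NOT lie on the curve.


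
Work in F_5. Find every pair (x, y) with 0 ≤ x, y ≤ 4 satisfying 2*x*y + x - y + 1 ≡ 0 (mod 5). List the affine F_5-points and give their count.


Affine F_5-points: {(0, 1), (1, 3), (2, 4), (4, 0)}; count = 4.

For each of the 25 pairs (x, y) ∈ F_5², evaluate f(x, y) mod 5. Record the zeros.
  x = 0: [0↦1, 1↦0, 2↦4, 3↦3, 4↦2]  zeros at y ∈ {1}
  x = 1: [0↦2, 1↦3, 2↦4, 3↦0, 4↦1]  zeros at y ∈ {3}
  x = 2: [0↦3, 1↦1, 2↦4, 3↦2, 4↦0]  zeros at y ∈ {4}
  x = 3: [0↦4, 1↦4, 2↦4, 3↦4, 4↦4]  zeros at y ∈ ∅
  x = 4: [0↦0, 1↦2, 2↦4, 3↦1, 4↦3]  zeros at y ∈ {0}
Collecting zeros: affine points = {(0, 1), (1, 3), (2, 4), (4, 0)}.
Total count |C(F_5)_aff| = 4.


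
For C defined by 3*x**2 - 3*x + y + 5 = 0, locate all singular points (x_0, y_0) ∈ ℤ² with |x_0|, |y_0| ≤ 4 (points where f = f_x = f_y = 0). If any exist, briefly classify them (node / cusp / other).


No singular points in the scanned grid; C is smooth there.

Compute partial derivatives:
  f_x = 6*x - 3.
  f_y = 1.
f_y = 1 is a nonzero constant, so f_y never vanishes: no point (x, y) can satisfy f = f_x = f_y = 0. In particular no (x, y) ∈ {−4, ..., 4}² is singular; the curve is smooth.


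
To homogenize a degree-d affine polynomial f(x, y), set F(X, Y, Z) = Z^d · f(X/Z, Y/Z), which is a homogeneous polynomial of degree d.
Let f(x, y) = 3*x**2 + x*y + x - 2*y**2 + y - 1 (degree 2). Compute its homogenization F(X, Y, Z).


F(X, Y, Z) = 3*X**2 + X*Y + X*Z - 2*Y**2 + Y*Z - Z**2

deg(f) = 2.
Substitute x = X/Z, y = Y/Z into f, then multiply by Z^2.
  monomial 3·x^2·y^0 ↦ 3·X^2·Y^0·Z^0.
  monomial 1·x^1·y^1 ↦ 1·X^1·Y^1·Z^0.
  monomial 1·x^1·y^0 ↦ 1·X^1·Y^0·Z^1.
  monomial -2·x^0·y^2 ↦ -2·X^0·Y^2·Z^0.
  monomial 1·x^0·y^1 ↦ 1·X^0·Y^1·Z^1.
  monomial -1·x^0·y^0 ↦ -1·X^0·Y^0·Z^2.
Collecting: F(X, Y, Z) = 3*X**2 + X*Y + X*Z - 2*Y**2 + Y*Z - Z**2.


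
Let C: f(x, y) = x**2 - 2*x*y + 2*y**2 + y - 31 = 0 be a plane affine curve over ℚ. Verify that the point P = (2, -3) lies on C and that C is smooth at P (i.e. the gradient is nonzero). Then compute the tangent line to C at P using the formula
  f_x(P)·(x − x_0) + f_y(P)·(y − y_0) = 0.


Tangent line at P: 10*x - 15*y - 65 = 0.

Step 1: f(2, -3) = 0, so P lies on C.
Step 2: partial derivatives
  f_x(x, y) = 2*x - 2*y, f_y(x, y) = -2*x + 4*y + 1.
  f_x(P) = 10, f_y(P) = -15 (gradient nonzero, so P is smooth).
Step 3: tangent line at P: 10·(x − 2) + -15·(y − -3) = 0.
Expanding: 10*x - 15*y - 65 = 0.
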